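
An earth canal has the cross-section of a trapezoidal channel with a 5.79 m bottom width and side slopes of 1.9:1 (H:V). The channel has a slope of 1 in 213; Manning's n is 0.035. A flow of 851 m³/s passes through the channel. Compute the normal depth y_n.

Manning's equation rearranged: A R^(2/3) = nQ / (1·√S) = 0.035 × 851 / (√0.004695) = 434.7.
Try y = 6.54 m: A R^(2/3) = 275.5 — too small.
Try y = 9.57 m: A R^(2/3) = 661.3 — too large.
Try y = 7.99 m: A R^(2/3) = 434.7 — ≈ 434.7.

y_n = 7.99 m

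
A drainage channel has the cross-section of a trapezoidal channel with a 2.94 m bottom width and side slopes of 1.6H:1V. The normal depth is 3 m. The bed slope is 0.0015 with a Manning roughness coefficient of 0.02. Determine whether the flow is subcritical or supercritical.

With bottom width b = 2.94 m and side slope z = 1.6: A = (b + zy)y = (2.94 + 1.6×3)×3 = 23.22 m²; P = b + 2y√(1+z²) = 2.94 + 2×3×1.887 = 14.26 m.
Hydraulic radius R = A/P = 23.22/14.26 = 1.628 m.
V = (1/n) R^(2/3) √S = (1/0.02) × 1.628^(2/3) × √0.0015 = 2.68 m/s. Hydraulic depth D_h = A/T = 23.22/12.54 = 1.852 m.
Froude number Fr = V/√(g·D_h) = 2.68/√(9.81×1.852) = 0.629, which is less than 1, so the flow is subcritical.

subcritical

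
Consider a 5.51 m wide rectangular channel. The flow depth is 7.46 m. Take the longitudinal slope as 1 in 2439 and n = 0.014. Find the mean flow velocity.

Flow area A = b·y = 5.51 × 7.46 = 41.1 m². Wetted perimeter P = b + 2y = 5.51 + 2×7.46 = 20.43 m.
Hydraulic radius R = A/P = 41.1/20.43 = 2.012 m.
From Manning's equation, V = (1/n) R^(2/3) S^(1/2) = (1/0.014) × 2.012^(2/3) × 0.00041^(1/2) = 2.31 m/s.

V = 2.31 m/s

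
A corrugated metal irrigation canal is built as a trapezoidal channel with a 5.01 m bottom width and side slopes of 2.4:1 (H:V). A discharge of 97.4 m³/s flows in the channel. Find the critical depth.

y_c = 2.35 m

At critical depth, Q² T / (g A³) = 1, i.e. A³/T = Q²/g = 97.4²/9.81 = 967.
At y = 2.09 m: A³/T = 611.7 — low.
At y = 2.9 m: A³/T = 2210 — high.
At y = 2.35 m: A³/T = 962.3 — ≈ 967.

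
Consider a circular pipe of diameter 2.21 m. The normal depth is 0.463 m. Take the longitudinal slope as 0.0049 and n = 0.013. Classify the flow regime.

supercritical

For a circular section of diameter D = 2.21 m at depth y = 0.463 m, the central angle is θ = 2 arccos(1 − 2y/D) = 1.902 rad. Then A = (D²/8)(θ − sin θ) = 0.5836 m² and P = Dθ/2 = 2.101 m.
Hydraulic radius R = A/P = 0.5836/2.101 = 0.2777 m.
V = (1/n) R^(2/3) √S = (1/0.013) × 0.2777^(2/3) × √0.0049 = 2.292 m/s. Hydraulic depth D_h = A/T = 0.5836/1.799 = 0.3245 m.
Froude number Fr = V/√(g·D_h) = 2.292/√(9.81×0.3245) = 1.28, which is greater than 1, so the flow is supercritical.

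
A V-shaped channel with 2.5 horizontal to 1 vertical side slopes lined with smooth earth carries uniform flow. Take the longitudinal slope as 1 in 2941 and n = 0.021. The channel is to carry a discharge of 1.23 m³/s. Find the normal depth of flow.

y_n = 0.975 m

Manning's equation rearranged: A R^(2/3) = nQ / (1·√S) = 0.021 × 1.23 / (√0.00034) = 1.401.
At y = 0.74 m: A R^(2/3) = 0.6715 — short.
At y = 0.975 m: A R^(2/3) = 1.401 — matches.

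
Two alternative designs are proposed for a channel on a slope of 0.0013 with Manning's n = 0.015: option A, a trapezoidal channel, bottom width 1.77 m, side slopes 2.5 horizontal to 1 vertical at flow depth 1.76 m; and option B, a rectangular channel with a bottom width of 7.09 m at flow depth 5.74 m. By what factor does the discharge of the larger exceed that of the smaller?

Channel A: With bottom width b = 1.77 m and side slope z = 2.5: A = (b + zy)y = (1.77 + 2.5×1.76)×1.76 = 10.86 m²; P = b + 2y√(1+z²) = 1.77 + 2×1.76×2.693 = 11.25 m. Hydraulic radius R = A/P = 10.86/11.25 = 0.9654 m. Q_A = (1/0.015)·10.86·0.9654^(2/3)·√0.0013 = 25.5 m³/s.
Channel B: Flow area A = b·y = 7.09 × 5.74 = 40.7 m². Wetted perimeter P = b + 2y = 7.09 + 2×5.74 = 18.57 m. Hydraulic radius R = A/P = 40.7/18.57 = 2.192 m. Q_B = (1/0.015)·40.7·2.192^(2/3)·√0.0013 = 165 m³/s.
The larger discharge is 165 m³/s and the smaller is 25.5 m³/s; the ratio is 6.47.

6.47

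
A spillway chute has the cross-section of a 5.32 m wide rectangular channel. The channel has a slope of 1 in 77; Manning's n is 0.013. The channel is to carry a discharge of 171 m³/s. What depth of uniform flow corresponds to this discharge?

Manning's equation rearranged: A R^(2/3) = nQ / (1·√S) = 0.013 × 171 / (√0.01299) = 19.51.
Try y = 2.05 m: A R^(2/3) = 12.02 — too small.
Try y = 3.4 m: A R^(2/3) = 23.62 — too large.
Try y = 2.94 m: A R^(2/3) = 19.54 — matches.

y_n = 2.94 m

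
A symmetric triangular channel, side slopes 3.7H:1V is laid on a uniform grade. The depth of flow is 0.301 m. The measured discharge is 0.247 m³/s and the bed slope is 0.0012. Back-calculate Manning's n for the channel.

n = 0.013

For a triangular section with side slope z = 3.7: A = zy² = 3.7×0.301² = 0.3352 m²; P = 2y√(1+z²) = 2×0.301×3.833 = 2.307 m.
Hydraulic radius R = A/P = 0.3352/2.307 = 0.1453 m.
Rearranging Manning's equation: n = (1/Q) A R^(2/3) S^(1/2) = (1/0.247) × 0.3352 × 0.1453^(2/3) × √0.0012 = 0.013.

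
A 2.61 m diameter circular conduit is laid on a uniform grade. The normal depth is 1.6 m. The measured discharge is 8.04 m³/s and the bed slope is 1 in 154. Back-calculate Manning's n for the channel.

For a circular section of diameter D = 2.61 m at depth y = 1.6 m, the central angle is θ = 2 arccos(1 − 2y/D) = 3.598 rad. Then A = (D²/8)(θ − sin θ) = 3.438 m² and P = Dθ/2 = 4.695 m.
Hydraulic radius R = A/P = 3.438/4.695 = 0.7324 m.
Rearranging Manning's equation: n = (1/Q) A R^(2/3) S^(1/2) = (1/8.04) × 3.438 × 0.7324^(2/3) × √0.006494 = 0.028.

n = 0.028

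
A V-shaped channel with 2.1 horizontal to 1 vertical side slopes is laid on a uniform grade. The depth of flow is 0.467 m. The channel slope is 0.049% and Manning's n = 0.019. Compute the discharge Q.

Q = 0.189 m³/s

For a triangular section with side slope z = 2.1: A = zy² = 2.1×0.467² = 0.458 m²; P = 2y√(1+z²) = 2×0.467×2.326 = 2.172 m.
Hydraulic radius R = A/P = 0.458/2.172 = 0.2108 m.
Manning's equation: Q = (1/n) A R^(2/3) S^(1/2) = (1/0.019) × 0.458 × 0.2108^(2/3) × 0.00049^(1/2) = 0.189 m³/s.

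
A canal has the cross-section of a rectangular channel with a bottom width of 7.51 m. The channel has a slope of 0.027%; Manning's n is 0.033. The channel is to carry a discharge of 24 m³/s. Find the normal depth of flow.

y_n = 4.1 m

Manning's equation rearranged: A R^(2/3) = nQ / (1·√S) = 0.033 × 24 / (√0.00027) = 48.2.
At y = 4.58 m: A R^(2/3) = 55.75 — too large.
At y = 3.36 m: A R^(2/3) = 36.97 — too small.
At y = 4.1 m: A R^(2/3) = 48.22 — ≈ 48.2.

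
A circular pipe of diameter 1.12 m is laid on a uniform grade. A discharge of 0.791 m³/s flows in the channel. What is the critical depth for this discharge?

At critical depth, Q² T / (g A³) = 1, i.e. A³/T = Q²/g = 0.791²/9.81 = 0.06378.
Trying y = 0.358 m: A³/T = 0.01913 — low.
Trying y = 0.604 m: A³/T = 0.1425 — high.
Trying y = 0.489 m: A³/T = 0.06355 — close enough.

y_c = 0.489 m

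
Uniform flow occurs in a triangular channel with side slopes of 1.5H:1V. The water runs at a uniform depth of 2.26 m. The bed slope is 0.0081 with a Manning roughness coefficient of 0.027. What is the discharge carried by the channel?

For a triangular section with side slope z = 1.5: A = zy² = 1.5×2.26² = 7.661 m²; P = 2y√(1+z²) = 2×2.26×1.803 = 8.149 m.
Hydraulic radius R = A/P = 7.661/8.149 = 0.9402 m.
Manning's equation: Q = (1/n) A R^(2/3) S^(1/2) = (1/0.027) × 7.661 × 0.9402^(2/3) × 0.0081^(1/2) = 24.5 m³/s.

Q = 24.5 m³/s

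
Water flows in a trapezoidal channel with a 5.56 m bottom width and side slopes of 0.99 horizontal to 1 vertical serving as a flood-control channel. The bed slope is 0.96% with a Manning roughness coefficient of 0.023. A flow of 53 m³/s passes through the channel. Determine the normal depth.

y_n = 1.6 m

Manning's equation rearranged: A R^(2/3) = nQ / (1·√S) = 0.023 × 53 / (√0.0096) = 12.44.
Try y = 1.97 m: A R^(2/3) = 17.91 — too large.
Try y = 1.2 m: A R^(2/3) = 7.582 — too small.
Try y = 1.6 m: A R^(2/3) = 12.44 — matches.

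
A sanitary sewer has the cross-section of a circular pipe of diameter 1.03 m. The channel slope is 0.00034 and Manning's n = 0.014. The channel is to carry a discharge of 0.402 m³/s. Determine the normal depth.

y_n = 0.768 m

Manning's equation rearranged: A R^(2/3) = nQ / (1·√S) = 0.014 × 0.402 / (√0.00034) = 0.3052.
Try y = 0.669 m: A R^(2/3) = 0.2548 — low.
Try y = 0.768 m: A R^(2/3) = 0.3054 — ≈ 0.3052.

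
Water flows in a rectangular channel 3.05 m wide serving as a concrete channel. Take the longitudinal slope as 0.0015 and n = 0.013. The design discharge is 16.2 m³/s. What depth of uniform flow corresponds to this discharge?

Manning's equation rearranged: A R^(2/3) = nQ / (1·√S) = 0.013 × 16.2 / (√0.0015) = 5.438.
Trying y = 2.3 m: A R^(2/3) = 6.621 — too large.
Trying y = 1.52 m: A R^(2/3) = 3.865 — too small.
Trying y = 1.97 m: A R^(2/3) = 5.432 — ≈ 5.438.

y_n = 1.97 m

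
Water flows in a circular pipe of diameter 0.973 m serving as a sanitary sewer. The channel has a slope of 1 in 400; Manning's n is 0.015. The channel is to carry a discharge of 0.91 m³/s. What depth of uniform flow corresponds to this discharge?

y_n = 0.751 m

Manning's equation rearranged: A R^(2/3) = nQ / (1·√S) = 0.015 × 0.91 / (√0.0025) = 0.273.
Try y = 0.887 m: A R^(2/3) = 0.3102 — high.
Try y = 0.751 m: A R^(2/3) = 0.2729 — matches.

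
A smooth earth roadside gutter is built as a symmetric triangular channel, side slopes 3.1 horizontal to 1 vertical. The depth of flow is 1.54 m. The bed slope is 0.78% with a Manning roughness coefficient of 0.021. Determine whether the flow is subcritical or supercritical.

For a triangular section with side slope z = 3.1: A = zy² = 3.1×1.54² = 7.352 m²; P = 2y√(1+z²) = 2×1.54×3.257 = 10.03 m.
Hydraulic radius R = A/P = 7.352/10.03 = 0.7328 m.
V = (1/n) R^(2/3) √S = (1/0.021) × 0.7328^(2/3) × √0.0078 = 3.418 m/s. Hydraulic depth D_h = A/T = 7.352/9.548 = 0.77 m.
Froude number Fr = V/√(g·D_h) = 3.418/√(9.81×0.77) = 1.24, which is greater than 1, so the flow is supercritical.

supercritical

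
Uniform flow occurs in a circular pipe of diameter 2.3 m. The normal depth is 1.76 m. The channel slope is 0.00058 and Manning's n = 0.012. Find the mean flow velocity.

V = 1.58 m/s

For a circular section of diameter D = 2.3 m at depth y = 1.76 m, the central angle is θ = 2 arccos(1 − 2y/D) = 4.26 rad. Then A = (D²/8)(θ − sin θ) = 3.411 m² and P = Dθ/2 = 4.899 m.
Hydraulic radius R = A/P = 3.411/4.899 = 0.6964 m.
From Manning's equation, V = (1/n) R^(2/3) S^(1/2) = (1/0.012) × 0.6964^(2/3) × 0.00058^(1/2) = 1.58 m/s.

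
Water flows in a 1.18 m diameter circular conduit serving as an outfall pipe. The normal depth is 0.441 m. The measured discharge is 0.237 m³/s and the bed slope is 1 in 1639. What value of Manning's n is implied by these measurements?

n = 0.015

For a circular section of diameter D = 1.18 m at depth y = 0.441 m, the central angle is θ = 2 arccos(1 − 2y/D) = 2.631 rad. Then A = (D²/8)(θ − sin θ) = 0.3729 m² and P = Dθ/2 = 1.552 m.
Hydraulic radius R = A/P = 0.3729/1.552 = 0.2402 m.
Rearranging Manning's equation: n = (1/Q) A R^(2/3) S^(1/2) = (1/0.237) × 0.3729 × 0.2402^(2/3) × √0.0006101 = 0.015.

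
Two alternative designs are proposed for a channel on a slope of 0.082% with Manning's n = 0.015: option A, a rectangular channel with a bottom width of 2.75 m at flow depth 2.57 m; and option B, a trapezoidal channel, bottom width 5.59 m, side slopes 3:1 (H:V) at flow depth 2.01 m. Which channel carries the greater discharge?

Channel A: Flow area A = b·y = 2.75 × 2.57 = 7.067 m². Wetted perimeter P = b + 2y = 2.75 + 2×2.57 = 7.89 m. Hydraulic radius R = A/P = 7.067/7.89 = 0.8958 m. Q_A = (1/0.015)·7.067·0.8958^(2/3)·√0.00082 = 12.54 m³/s.
Channel B: With bottom width b = 5.59 m and side slope z = 3: A = (b + zy)y = (5.59 + 3×2.01)×2.01 = 23.36 m²; P = b + 2y√(1+z²) = 5.59 + 2×2.01×3.162 = 18.3 m. Hydraulic radius R = A/P = 23.36/18.3 = 1.276 m. Q_B = (1/0.015)·23.36·1.276^(2/3)·√0.00082 = 52.46 m³/s.
Q_A = 12.54 m³/s vs Q_B = 52.46 m³/s, so channel B carries more.

channel B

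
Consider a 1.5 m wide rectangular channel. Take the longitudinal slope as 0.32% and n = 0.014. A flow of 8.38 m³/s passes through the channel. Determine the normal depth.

Manning's equation rearranged: A R^(2/3) = nQ / (1·√S) = 0.014 × 8.38 / (√0.0032) = 2.074.
Try y = 1.43 m: A R^(2/3) = 1.337 — too small.
Try y = 2.52 m: A R^(2/3) = 2.623 — too large.
Try y = 2.06 m: A R^(2/3) = 2.074 — matches.

y_n = 2.06 m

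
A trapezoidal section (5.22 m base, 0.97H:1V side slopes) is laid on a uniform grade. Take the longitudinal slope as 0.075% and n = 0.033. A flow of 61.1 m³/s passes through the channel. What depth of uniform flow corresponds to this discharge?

Manning's equation rearranged: A R^(2/3) = nQ / (1·√S) = 0.033 × 61.1 / (√0.00075) = 73.62.
Trying y = 3.7 m: A R^(2/3) = 53.43 — too small.
Trying y = 4.99 m: A R^(2/3) = 95.53 — too large.
Trying y = 4.37 m: A R^(2/3) = 73.6 — ≈ 73.62.

y_n = 4.37 m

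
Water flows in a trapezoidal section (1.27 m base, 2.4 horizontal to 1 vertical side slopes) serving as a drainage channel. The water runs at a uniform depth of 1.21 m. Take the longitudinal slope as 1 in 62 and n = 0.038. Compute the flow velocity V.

V = 2.55 m/s

With bottom width b = 1.27 m and side slope z = 2.4: A = (b + zy)y = (1.27 + 2.4×1.21)×1.21 = 5.051 m²; P = b + 2y√(1+z²) = 1.27 + 2×1.21×2.6 = 7.562 m.
Hydraulic radius R = A/P = 5.051/7.562 = 0.6679 m.
From Manning's equation, V = (1/n) R^(2/3) S^(1/2) = (1/0.038) × 0.6679^(2/3) × 0.01613^(1/2) = 2.55 m/s.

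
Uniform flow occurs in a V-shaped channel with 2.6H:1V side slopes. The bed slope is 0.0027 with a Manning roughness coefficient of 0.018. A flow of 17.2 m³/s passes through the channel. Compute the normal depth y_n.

Manning's equation rearranged: A R^(2/3) = nQ / (1·√S) = 0.018 × 17.2 / (√0.0027) = 5.958.
Try y = 2.09 m: A R^(2/3) = 11.17 — over.
Try y = 1.15 m: A R^(2/3) = 2.271 — short.
Try y = 1.65 m: A R^(2/3) = 5.947 — matches.

y_n = 1.65 m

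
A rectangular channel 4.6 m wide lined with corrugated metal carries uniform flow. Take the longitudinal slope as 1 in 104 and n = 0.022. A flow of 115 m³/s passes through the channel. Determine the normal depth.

Manning's equation rearranged: A R^(2/3) = nQ / (1·√S) = 0.022 × 115 / (√0.009615) = 25.8.
At y = 3.25 m: A R^(2/3) = 18.23 — short.
At y = 5.12 m: A R^(2/3) = 32.04 — over.
At y = 4.29 m: A R^(2/3) = 25.83 — ≈ 25.8.

y_n = 4.29 m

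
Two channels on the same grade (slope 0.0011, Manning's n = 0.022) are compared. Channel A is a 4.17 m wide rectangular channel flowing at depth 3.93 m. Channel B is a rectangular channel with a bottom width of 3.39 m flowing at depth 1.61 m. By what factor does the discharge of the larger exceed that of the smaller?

4.19

Channel A: Flow area A = b·y = 4.17 × 3.93 = 16.39 m². Wetted perimeter P = b + 2y = 4.17 + 2×3.93 = 12.03 m. Hydraulic radius R = A/P = 16.39/12.03 = 1.362 m. Q_A = (1/0.022)·16.39·1.362^(2/3)·√0.0011 = 30.36 m³/s.
Channel B: Flow area A = b·y = 3.39 × 1.61 = 5.458 m². Wetted perimeter P = b + 2y = 3.39 + 2×1.61 = 6.61 m. Hydraulic radius R = A/P = 5.458/6.61 = 0.8257 m. Q_B = (1/0.022)·5.458·0.8257^(2/3)·√0.0011 = 7.242 m³/s.
The larger discharge is 30.36 m³/s and the smaller is 7.242 m³/s; the ratio is 4.19.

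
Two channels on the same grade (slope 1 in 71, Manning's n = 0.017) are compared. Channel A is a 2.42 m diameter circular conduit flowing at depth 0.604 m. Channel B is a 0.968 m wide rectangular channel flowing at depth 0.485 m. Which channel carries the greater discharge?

channel A

Channel A: For a circular section of diameter D = 2.42 m at depth y = 0.604 m, the central angle is θ = 2 arccos(1 − 2y/D) = 2.092 rad. Then A = (D²/8)(θ − sin θ) = 0.8971 m² and P = Dθ/2 = 2.532 m. Hydraulic radius R = A/P = 0.8971/2.532 = 0.3543 m. Q_A = (1/0.017)·0.8971·0.3543^(2/3)·√0.01408 = 3.136 m³/s.
Channel B: Flow area A = b·y = 0.968 × 0.485 = 0.4695 m². Wetted perimeter P = b + 2y = 0.968 + 2×0.485 = 1.938 m. Hydraulic radius R = A/P = 0.4695/1.938 = 0.2422 m. Q_B = (1/0.017)·0.4695·0.2422^(2/3)·√0.01408 = 1.274 m³/s.
Q_A = 3.136 m³/s vs Q_B = 1.274 m³/s, so channel A carries more.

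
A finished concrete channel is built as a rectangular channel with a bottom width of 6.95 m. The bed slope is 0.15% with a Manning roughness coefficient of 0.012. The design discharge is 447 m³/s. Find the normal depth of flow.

Manning's equation rearranged: A R^(2/3) = nQ / (1·√S) = 0.012 × 447 / (√0.0015) = 138.5.
At y = 7.54 m: A R^(2/3) = 93.38 — short.
At y = 11.7 m: A R^(2/3) = 156.9 — over.
At y = 10.5 m: A R^(2/3) = 138.4 — close enough.

y_n = 10.5 m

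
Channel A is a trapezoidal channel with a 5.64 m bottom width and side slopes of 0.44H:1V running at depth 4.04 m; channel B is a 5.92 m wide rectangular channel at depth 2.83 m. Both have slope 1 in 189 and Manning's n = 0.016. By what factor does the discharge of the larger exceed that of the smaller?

2.27

Channel A: With bottom width b = 5.64 m and side slope z = 0.44: A = (b + zy)y = (5.64 + 0.44×4.04)×4.04 = 29.97 m²; P = b + 2y√(1+z²) = 5.64 + 2×4.04×1.093 = 14.47 m. Hydraulic radius R = A/P = 29.97/14.47 = 2.071 m. Q_A = (1/0.016)·29.97·2.071^(2/3)·√0.005291 = 221.4 m³/s.
Channel B: Flow area A = b·y = 5.92 × 2.83 = 16.75 m². Wetted perimeter P = b + 2y = 5.92 + 2×2.83 = 11.58 m. Hydraulic radius R = A/P = 16.75/11.58 = 1.447 m. Q_B = (1/0.016)·16.75·1.447^(2/3)·√0.005291 = 97.43 m³/s.
The larger discharge is 221.4 m³/s and the smaller is 97.43 m³/s; the ratio is 2.27.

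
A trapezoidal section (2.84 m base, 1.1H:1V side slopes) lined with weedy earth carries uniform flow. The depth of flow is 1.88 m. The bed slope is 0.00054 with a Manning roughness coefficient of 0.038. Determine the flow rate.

Q = 5.99 m³/s

With bottom width b = 2.84 m and side slope z = 1.1: A = (b + zy)y = (2.84 + 1.1×1.88)×1.88 = 9.227 m²; P = b + 2y√(1+z²) = 2.84 + 2×1.88×1.487 = 8.43 m.
Hydraulic radius R = A/P = 9.227/8.43 = 1.095 m.
Manning's equation: Q = (1/n) A R^(2/3) S^(1/2) = (1/0.038) × 9.227 × 1.095^(2/3) × 0.00054^(1/2) = 5.99 m³/s.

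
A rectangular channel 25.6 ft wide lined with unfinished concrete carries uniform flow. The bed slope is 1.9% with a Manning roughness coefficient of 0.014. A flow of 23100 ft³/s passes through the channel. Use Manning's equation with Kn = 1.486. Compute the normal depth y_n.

y_n = 16.5 ft

Manning's equation rearranged: A R^(2/3) = nQ / (1.486·√S) = 0.014 × 23100 / (1.486 × √0.019) = 1579.
Try y = 11.3 ft: A R^(2/3) = 955.4 — short.
Try y = 20.9 ft: A R^(2/3) = 2129 — over.
Try y = 16.5 ft: A R^(2/3) = 1576 — ≈ 1579.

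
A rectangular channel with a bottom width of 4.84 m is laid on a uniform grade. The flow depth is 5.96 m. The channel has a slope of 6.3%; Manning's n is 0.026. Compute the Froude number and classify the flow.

supercritical

Flow area A = b·y = 4.84 × 5.96 = 28.85 m². Wetted perimeter P = b + 2y = 4.84 + 2×5.96 = 16.76 m.
Hydraulic radius R = A/P = 28.85/16.76 = 1.721 m.
V = (1/n) R^(2/3) √S = (1/0.026) × 1.721^(2/3) × √0.063 = 13.86 m/s. Hydraulic depth D_h = A/T = 28.85/4.84 = 5.96 m.
Froude number Fr = V/√(g·D_h) = 13.86/√(9.81×5.96) = 1.81, which is greater than 1, so the flow is supercritical.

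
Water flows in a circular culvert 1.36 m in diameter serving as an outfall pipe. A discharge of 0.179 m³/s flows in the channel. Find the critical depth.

At critical depth, Q² T / (g A³) = 1, i.e. A³/T = Q²/g = 0.179²/9.81 = 0.003266.
Try y = 0.177 m: A³/T = 0.001501 — low.
Try y = 0.268 m: A³/T = 0.007674 — high.
Try y = 0.216 m: A³/T = 0.003289 — close enough.

y_c = 0.216 m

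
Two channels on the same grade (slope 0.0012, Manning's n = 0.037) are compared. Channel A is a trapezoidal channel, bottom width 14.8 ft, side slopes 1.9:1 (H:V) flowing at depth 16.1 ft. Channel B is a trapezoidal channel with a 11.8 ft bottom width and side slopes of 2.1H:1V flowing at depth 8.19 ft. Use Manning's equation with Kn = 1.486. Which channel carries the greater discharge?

Channel A: With bottom width b = 14.8 ft and side slope z = 1.9: A = (b + zy)y = (14.8 + 1.9×16.1)×16.1 = 730.8 ft²; P = b + 2y√(1+z²) = 14.8 + 2×16.1×2.147 = 83.94 ft. Hydraulic radius R = A/P = 730.8/83.94 = 8.706 ft. Q_A = (1.486/0.037)·730.8·8.706^(2/3)·√0.0012 = 4303 ft³/s.
Channel B: With bottom width b = 11.8 ft and side slope z = 2.1: A = (b + zy)y = (11.8 + 2.1×8.19)×8.19 = 237.5 ft²; P = b + 2y√(1+z²) = 11.8 + 2×8.19×2.326 = 49.9 ft. Hydraulic radius R = A/P = 237.5/49.9 = 4.76 ft. Q_B = (1.486/0.037)·237.5·4.76^(2/3)·√0.0012 = 935 ft³/s.
Q_A = 4303 ft³/s vs Q_B = 935 ft³/s, so channel A carries more.

channel A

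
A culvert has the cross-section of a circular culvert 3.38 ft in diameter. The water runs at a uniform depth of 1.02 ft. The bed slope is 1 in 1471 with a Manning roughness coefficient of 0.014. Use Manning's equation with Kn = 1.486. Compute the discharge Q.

Q = 4.4 ft³/s

For a circular section of diameter D = 3.38 ft at depth y = 1.02 ft, the central angle is θ = 2 arccos(1 − 2y/D) = 2.326 rad. Then A = (D²/8)(θ − sin θ) = 2.283 ft² and P = Dθ/2 = 3.931 ft.
Hydraulic radius R = A/P = 2.283/3.931 = 0.5806 ft.
Manning's equation: Q = (1.486/n) A R^(2/3) S^(1/2) = (1.486/0.014) × 2.283 × 0.5806^(2/3) × 0.0006798^(1/2) = 4.4 ft³/s.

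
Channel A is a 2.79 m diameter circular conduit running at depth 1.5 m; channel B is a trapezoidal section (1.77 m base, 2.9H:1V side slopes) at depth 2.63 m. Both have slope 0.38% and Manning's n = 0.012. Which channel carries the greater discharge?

Channel A: For a circular section of diameter D = 2.79 m at depth y = 1.5 m, the central angle is θ = 2 arccos(1 − 2y/D) = 3.292 rad. Then A = (D²/8)(θ − sin θ) = 3.349 m² and P = Dθ/2 = 4.593 m. Hydraulic radius R = A/P = 3.349/4.593 = 0.7293 m. Q_A = (1/0.012)·3.349·0.7293^(2/3)·√0.0038 = 13.94 m³/s.
Channel B: With bottom width b = 1.77 m and side slope z = 2.9: A = (b + zy)y = (1.77 + 2.9×2.63)×2.63 = 24.71 m²; P = b + 2y√(1+z²) = 1.77 + 2×2.63×3.068 = 17.91 m. Hydraulic radius R = A/P = 24.71/17.91 = 1.38 m. Q_B = (1/0.012)·24.71·1.38^(2/3)·√0.0038 = 157.4 m³/s.
Q_A = 13.94 m³/s vs Q_B = 157.4 m³/s, so channel B carries more.

channel B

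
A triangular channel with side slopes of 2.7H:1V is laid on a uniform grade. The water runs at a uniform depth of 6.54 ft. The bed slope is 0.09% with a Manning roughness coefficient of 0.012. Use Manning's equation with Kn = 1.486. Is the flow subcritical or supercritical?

subcritical

For a triangular section with side slope z = 2.7: A = zy² = 2.7×6.54² = 115.5 ft²; P = 2y√(1+z²) = 2×6.54×2.879 = 37.66 ft.
Hydraulic radius R = A/P = 115.5/37.66 = 3.066 ft.
V = (1.486/n) R^(2/3) √S = (1.486/0.012) × 3.066^(2/3) × √0.0009 = 7.841 ft/s. Hydraulic depth D_h = A/T = 115.5/35.32 = 3.27 ft.
Froude number Fr = V/√(g·D_h) = 7.841/√(32.2×3.27) = 0.764, which is less than 1, so the flow is subcritical.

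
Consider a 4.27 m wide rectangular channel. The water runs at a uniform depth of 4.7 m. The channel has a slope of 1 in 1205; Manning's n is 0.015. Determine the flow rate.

Q = 49.8 m³/s

Flow area A = b·y = 4.27 × 4.7 = 20.07 m². Wetted perimeter P = b + 2y = 4.27 + 2×4.7 = 13.67 m.
Hydraulic radius R = A/P = 20.07/13.67 = 1.468 m.
Manning's equation: Q = (1/n) A R^(2/3) S^(1/2) = (1/0.015) × 20.07 × 1.468^(2/3) × 0.0008299^(1/2) = 49.8 m³/s.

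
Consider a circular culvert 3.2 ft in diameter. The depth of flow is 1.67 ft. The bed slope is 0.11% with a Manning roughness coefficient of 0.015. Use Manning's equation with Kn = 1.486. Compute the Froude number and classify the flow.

For a circular section of diameter D = 3.2 ft at depth y = 1.67 ft, the central angle is θ = 2 arccos(1 − 2y/D) = 3.229 rad. Then A = (D²/8)(θ − sin θ) = 4.245 ft² and P = Dθ/2 = 5.167 ft.
Hydraulic radius R = A/P = 4.245/5.167 = 0.8217 ft.
V = (1.486/n) R^(2/3) √S = (1.486/0.015) × 0.8217^(2/3) × √0.0011 = 2.882 ft/s. Hydraulic depth D_h = A/T = 4.245/3.197 = 1.328 ft.
Froude number Fr = V/√(g·D_h) = 2.882/√(32.2×1.328) = 0.441, which is less than 1, so the flow is subcritical.

subcritical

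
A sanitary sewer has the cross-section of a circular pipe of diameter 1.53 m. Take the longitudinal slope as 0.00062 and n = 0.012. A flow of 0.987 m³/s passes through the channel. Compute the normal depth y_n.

y_n = 0.757 m

Manning's equation rearranged: A R^(2/3) = nQ / (1·√S) = 0.012 × 0.987 / (√0.00062) = 0.4757.
Try y = 0.904 m: A R^(2/3) = 0.6357 — too large.
Try y = 0.641 m: A R^(2/3) = 0.3551 — too small.
Try y = 0.757 m: A R^(2/3) = 0.4758 — ≈ 0.4757.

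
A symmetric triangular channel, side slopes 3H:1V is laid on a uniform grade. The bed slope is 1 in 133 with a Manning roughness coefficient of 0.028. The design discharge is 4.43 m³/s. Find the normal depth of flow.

y_n = 0.913 m

Manning's equation rearranged: A R^(2/3) = nQ / (1·√S) = 0.028 × 4.43 / (√0.007519) = 1.43.
Try y = 1.08 m: A R^(2/3) = 2.24 — over.
Try y = 0.913 m: A R^(2/3) = 1.431 — close enough.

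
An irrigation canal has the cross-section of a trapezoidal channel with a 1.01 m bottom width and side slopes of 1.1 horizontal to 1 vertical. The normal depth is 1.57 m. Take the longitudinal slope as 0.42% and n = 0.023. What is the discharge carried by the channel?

Q = 10.1 m³/s

With bottom width b = 1.01 m and side slope z = 1.1: A = (b + zy)y = (1.01 + 1.1×1.57)×1.57 = 4.297 m²; P = b + 2y√(1+z²) = 1.01 + 2×1.57×1.487 = 5.678 m.
Hydraulic radius R = A/P = 4.297/5.678 = 0.7568 m.
Manning's equation: Q = (1/n) A R^(2/3) S^(1/2) = (1/0.023) × 4.297 × 0.7568^(2/3) × 0.0042^(1/2) = 10.1 m³/s.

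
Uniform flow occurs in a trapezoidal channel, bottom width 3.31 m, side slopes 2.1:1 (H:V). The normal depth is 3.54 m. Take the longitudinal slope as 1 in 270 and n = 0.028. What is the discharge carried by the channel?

With bottom width b = 3.31 m and side slope z = 2.1: A = (b + zy)y = (3.31 + 2.1×3.54)×3.54 = 38.03 m²; P = b + 2y√(1+z²) = 3.31 + 2×3.54×2.326 = 19.78 m.
Hydraulic radius R = A/P = 38.03/19.78 = 1.923 m.
Manning's equation: Q = (1/n) A R^(2/3) S^(1/2) = (1/0.028) × 38.03 × 1.923^(2/3) × 0.003704^(1/2) = 128 m³/s.

Q = 128 m³/s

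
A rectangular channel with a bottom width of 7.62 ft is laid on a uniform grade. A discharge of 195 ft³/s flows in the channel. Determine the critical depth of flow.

For a rectangular channel, critical depth y_c = (q²/g)^(1/3) where q = Q/b = 195/7.62 = 25.59 ft²/s.
So y_c = (25.59²/32.2)^(1/3) = 2.73 ft.

y_c = 2.73 ft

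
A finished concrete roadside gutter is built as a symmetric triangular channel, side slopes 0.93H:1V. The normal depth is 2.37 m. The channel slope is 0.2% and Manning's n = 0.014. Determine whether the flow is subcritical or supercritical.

For a triangular section with side slope z = 0.93: A = zy² = 0.93×2.37² = 5.224 m²; P = 2y√(1+z²) = 2×2.37×1.366 = 6.473 m.
Hydraulic radius R = A/P = 5.224/6.473 = 0.807 m.
V = (1/n) R^(2/3) √S = (1/0.014) × 0.807^(2/3) × √0.002 = 2.769 m/s. Hydraulic depth D_h = A/T = 5.224/4.408 = 1.185 m.
Froude number Fr = V/√(g·D_h) = 2.769/√(9.81×1.185) = 0.812, which is less than 1, so the flow is subcritical.

subcritical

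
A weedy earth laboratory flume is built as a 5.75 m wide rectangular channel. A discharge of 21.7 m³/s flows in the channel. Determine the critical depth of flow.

For a rectangular channel, critical depth y_c = (q²/g)^(1/3) where q = Q/b = 21.7/5.75 = 3.774 m²/s.
So y_c = (3.774²/9.81)^(1/3) = 1.13 m.

y_c = 1.13 m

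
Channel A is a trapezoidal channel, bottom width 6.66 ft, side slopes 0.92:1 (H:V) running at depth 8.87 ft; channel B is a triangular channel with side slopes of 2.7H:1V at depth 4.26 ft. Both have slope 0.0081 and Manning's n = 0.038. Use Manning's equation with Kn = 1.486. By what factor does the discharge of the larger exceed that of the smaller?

4.45

Channel A: With bottom width b = 6.66 ft and side slope z = 0.92: A = (b + zy)y = (6.66 + 0.92×8.87)×8.87 = 131.5 ft²; P = b + 2y√(1+z²) = 6.66 + 2×8.87×1.359 = 30.77 ft. Hydraulic radius R = A/P = 131.5/30.77 = 4.273 ft. Q_A = (1.486/0.038)·131.5·4.273^(2/3)·√0.0081 = 1218 ft³/s.
Channel B: For a triangular section with side slope z = 2.7: A = zy² = 2.7×4.26² = 49 ft²; P = 2y√(1+z²) = 2×4.26×2.879 = 24.53 ft. Hydraulic radius R = A/P = 49/24.53 = 1.997 ft. Q_B = (1.486/0.038)·49·1.997^(2/3)·√0.0081 = 273.5 ft³/s.
The larger discharge is 1218 ft³/s and the smaller is 273.5 ft³/s; the ratio is 4.45.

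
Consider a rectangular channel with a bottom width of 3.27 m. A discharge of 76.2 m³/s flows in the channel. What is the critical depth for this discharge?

For a rectangular channel, critical depth y_c = (q²/g)^(1/3) where q = Q/b = 76.2/3.27 = 23.3 m²/s.
So y_c = (23.3²/9.81)^(1/3) = 3.81 m.

y_c = 3.81 m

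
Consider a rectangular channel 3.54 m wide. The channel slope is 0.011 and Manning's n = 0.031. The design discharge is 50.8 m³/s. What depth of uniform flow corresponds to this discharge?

y_n = 3.75 m

Manning's equation rearranged: A R^(2/3) = nQ / (1·√S) = 0.031 × 50.8 / (√0.011) = 15.02.
Trying y = 3.15 m: A R^(2/3) = 12.12 — too small.
Trying y = 4.39 m: A R^(2/3) = 18.14 — too large.
Trying y = 3.75 m: A R^(2/3) = 15.01 — close enough.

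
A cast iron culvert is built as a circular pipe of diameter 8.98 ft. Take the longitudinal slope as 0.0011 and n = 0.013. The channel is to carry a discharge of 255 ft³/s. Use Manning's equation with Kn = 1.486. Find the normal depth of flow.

Manning's equation rearranged: A R^(2/3) = nQ / (1.486·√S) = 0.013 × 255 / (1.486 × √0.0011) = 67.26.
At y = 6.17 ft: A R^(2/3) = 88.7 — too large.
At y = 3.5 ft: A R^(2/3) = 34.89 — too small.
At y = 5.11 ft: A R^(2/3) = 67.17 — matches.

y_n = 5.11 ft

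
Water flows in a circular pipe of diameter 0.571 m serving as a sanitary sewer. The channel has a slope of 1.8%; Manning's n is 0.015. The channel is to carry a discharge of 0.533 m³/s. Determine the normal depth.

Manning's equation rearranged: A R^(2/3) = nQ / (1·√S) = 0.015 × 0.533 / (√0.018) = 0.05959.
At y = 0.48 m: A R^(2/3) = 0.07146 — too large.
At y = 0.32 m: A R^(2/3) = 0.04222 — too small.
At y = 0.405 m: A R^(2/3) = 0.05957 — matches.

y_n = 0.405 m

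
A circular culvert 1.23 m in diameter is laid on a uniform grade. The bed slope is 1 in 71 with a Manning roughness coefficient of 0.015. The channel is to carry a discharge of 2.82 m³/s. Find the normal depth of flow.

Manning's equation rearranged: A R^(2/3) = nQ / (1·√S) = 0.015 × 2.82 / (√0.01408) = 0.3564.
At y = 0.578 m: A R^(2/3) = 0.2433 — too small.
At y = 0.928 m: A R^(2/3) = 0.497 — too large.
At y = 0.728 m: A R^(2/3) = 0.3561 — close enough.

y_n = 0.728 m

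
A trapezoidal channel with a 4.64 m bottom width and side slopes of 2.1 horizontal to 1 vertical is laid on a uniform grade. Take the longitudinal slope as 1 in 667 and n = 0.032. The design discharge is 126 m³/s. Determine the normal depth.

Manning's equation rearranged: A R^(2/3) = nQ / (1·√S) = 0.032 × 126 / (√0.001499) = 104.1.
At y = 5.09 m: A R^(2/3) = 153.3 — high.
At y = 3.7 m: A R^(2/3) = 75.33 — low.
At y = 4.29 m: A R^(2/3) = 104.4 — matches.

y_n = 4.29 m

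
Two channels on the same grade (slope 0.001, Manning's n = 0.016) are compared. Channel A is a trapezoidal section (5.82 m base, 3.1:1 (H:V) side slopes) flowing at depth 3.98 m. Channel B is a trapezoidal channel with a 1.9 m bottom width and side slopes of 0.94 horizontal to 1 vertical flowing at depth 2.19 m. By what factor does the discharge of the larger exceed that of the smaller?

Channel A: With bottom width b = 5.82 m and side slope z = 3.1: A = (b + zy)y = (5.82 + 3.1×3.98)×3.98 = 72.27 m²; P = b + 2y√(1+z²) = 5.82 + 2×3.98×3.257 = 31.75 m. Hydraulic radius R = A/P = 72.27/31.75 = 2.276 m. Q_A = (1/0.016)·72.27·2.276^(2/3)·√0.001 = 247.2 m³/s.
Channel B: With bottom width b = 1.9 m and side slope z = 0.94: A = (b + zy)y = (1.9 + 0.94×2.19)×2.19 = 8.669 m²; P = b + 2y√(1+z²) = 1.9 + 2×2.19×1.372 = 7.911 m. Hydraulic radius R = A/P = 8.669/7.911 = 1.096 m. Q_B = (1/0.016)·8.669·1.096^(2/3)·√0.001 = 18.21 m³/s.
The larger discharge is 247.2 m³/s and the smaller is 18.21 m³/s; the ratio is 13.6.

13.6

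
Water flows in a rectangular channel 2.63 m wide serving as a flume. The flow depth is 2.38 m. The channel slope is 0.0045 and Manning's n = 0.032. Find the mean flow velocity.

V = 1.88 m/s

Flow area A = b·y = 2.63 × 2.38 = 6.259 m². Wetted perimeter P = b + 2y = 2.63 + 2×2.38 = 7.39 m.
Hydraulic radius R = A/P = 6.259/7.39 = 0.847 m.
From Manning's equation, V = (1/n) R^(2/3) S^(1/2) = (1/0.032) × 0.847^(2/3) × 0.0045^(1/2) = 1.88 m/s.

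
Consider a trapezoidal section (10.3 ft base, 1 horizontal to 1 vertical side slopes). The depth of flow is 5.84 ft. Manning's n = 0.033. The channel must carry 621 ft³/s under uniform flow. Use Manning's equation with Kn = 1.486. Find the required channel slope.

With bottom width b = 10.3 ft and side slope z = 1: A = (b + zy)y = (10.3 + 1×5.84)×5.84 = 94.26 ft²; P = b + 2y√(1+z²) = 10.3 + 2×5.84×1.414 = 26.82 ft.
Hydraulic radius R = A/P = 94.26/26.82 = 3.515 ft.
From Manning's equation, S = [nQ / (1.486 A R^(2/3))]² = [0.033 × 621 / (1.486 × 94.26 × 3.515^(2/3))]² = 0.00401.

S = 0.00401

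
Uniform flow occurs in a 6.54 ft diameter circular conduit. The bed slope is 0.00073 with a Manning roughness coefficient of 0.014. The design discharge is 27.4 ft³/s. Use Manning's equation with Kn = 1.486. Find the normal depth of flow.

y_n = 2.01 ft

Manning's equation rearranged: A R^(2/3) = nQ / (1.486·√S) = 0.014 × 27.4 / (1.486 × √0.00073) = 9.554.
Trying y = 1.67 ft: A R^(2/3) = 6.66 — too small.
Trying y = 2.27 ft: A R^(2/3) = 12.07 — too large.
Trying y = 2.01 ft: A R^(2/3) = 9.567 — close enough.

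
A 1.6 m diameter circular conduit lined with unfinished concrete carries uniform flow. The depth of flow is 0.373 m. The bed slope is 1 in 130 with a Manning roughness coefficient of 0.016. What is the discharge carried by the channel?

Q = 0.713 m³/s

For a circular section of diameter D = 1.6 m at depth y = 0.373 m, the central angle is θ = 2 arccos(1 − 2y/D) = 2.016 rad. Then A = (D²/8)(θ − sin θ) = 0.3561 m² and P = Dθ/2 = 1.612 m.
Hydraulic radius R = A/P = 0.3561/1.612 = 0.2208 m.
Manning's equation: Q = (1/n) A R^(2/3) S^(1/2) = (1/0.016) × 0.3561 × 0.2208^(2/3) × 0.007692^(1/2) = 0.713 m³/s.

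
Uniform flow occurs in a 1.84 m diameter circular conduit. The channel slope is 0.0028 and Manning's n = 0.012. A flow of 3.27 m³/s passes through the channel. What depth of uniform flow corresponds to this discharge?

Manning's equation rearranged: A R^(2/3) = nQ / (1·√S) = 0.012 × 3.27 / (√0.0028) = 0.7416.
Trying y = 1.08 m: A R^(2/3) = 1.029 — high.
Trying y = 0.721 m: A R^(2/3) = 0.5142 — low.
Trying y = 0.885 m: A R^(2/3) = 0.7414 — matches.

y_n = 0.885 m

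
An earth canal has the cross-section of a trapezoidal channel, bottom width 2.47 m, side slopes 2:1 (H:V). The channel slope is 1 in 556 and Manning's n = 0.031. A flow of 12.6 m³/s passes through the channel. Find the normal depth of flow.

y_n = 1.64 m

Manning's equation rearranged: A R^(2/3) = nQ / (1·√S) = 0.031 × 12.6 / (√0.001799) = 9.21.
Trying y = 1.26 m: A R^(2/3) = 5.308 — short.
Trying y = 1.82 m: A R^(2/3) = 11.47 — over.
Trying y = 1.64 m: A R^(2/3) = 9.188 — close enough.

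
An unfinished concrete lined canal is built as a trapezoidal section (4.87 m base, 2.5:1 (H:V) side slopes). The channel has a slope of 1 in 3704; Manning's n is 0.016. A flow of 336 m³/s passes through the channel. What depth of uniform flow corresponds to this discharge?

y_n = 6.62 m

Manning's equation rearranged: A R^(2/3) = nQ / (1·√S) = 0.016 × 336 / (√0.00027) = 327.2.
At y = 4.93 m: A R^(2/3) = 164.3 — short.
At y = 6.62 m: A R^(2/3) = 326.9 — matches.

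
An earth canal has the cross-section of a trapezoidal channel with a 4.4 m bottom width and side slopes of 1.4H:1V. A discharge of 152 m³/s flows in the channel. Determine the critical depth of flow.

At critical depth, Q² T / (g A³) = 1, i.e. A³/T = Q²/g = 152²/9.81 = 2355.
Trying y = 2.93 m: A³/T = 1226 — too small.
Trying y = 4.36 m: A³/T = 5784 — too large.
Trying y = 3.47 m: A³/T = 2349 — ≈ 2355.

y_c = 3.47 m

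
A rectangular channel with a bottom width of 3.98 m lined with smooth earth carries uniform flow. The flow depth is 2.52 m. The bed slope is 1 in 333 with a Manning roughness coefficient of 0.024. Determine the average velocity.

V = 2.45 m/s

Flow area A = b·y = 3.98 × 2.52 = 10.03 m². Wetted perimeter P = b + 2y = 3.98 + 2×2.52 = 9.02 m.
Hydraulic radius R = A/P = 10.03/9.02 = 1.112 m.
From Manning's equation, V = (1/n) R^(2/3) S^(1/2) = (1/0.024) × 1.112^(2/3) × 0.003003^(1/2) = 2.45 m/s.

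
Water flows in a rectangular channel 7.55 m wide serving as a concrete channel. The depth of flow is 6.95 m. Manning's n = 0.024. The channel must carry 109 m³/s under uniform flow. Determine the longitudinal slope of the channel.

Flow area A = b·y = 7.55 × 6.95 = 52.47 m². Wetted perimeter P = b + 2y = 7.55 + 2×6.95 = 21.45 m.
Hydraulic radius R = A/P = 52.47/21.45 = 2.446 m.
From Manning's equation, S = [nQ / (1 A R^(2/3))]² = [0.024 × 109 / (1 × 52.47 × 2.446^(2/3))]² = 0.000754.

S = 0.000754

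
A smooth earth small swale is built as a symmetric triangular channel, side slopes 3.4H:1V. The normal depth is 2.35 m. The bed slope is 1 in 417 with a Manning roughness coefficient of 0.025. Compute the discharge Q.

For a triangular section with side slope z = 3.4: A = zy² = 3.4×2.35² = 18.78 m²; P = 2y√(1+z²) = 2×2.35×3.544 = 16.66 m.
Hydraulic radius R = A/P = 18.78/16.66 = 1.127 m.
Manning's equation: Q = (1/n) A R^(2/3) S^(1/2) = (1/0.025) × 18.78 × 1.127^(2/3) × 0.002398^(1/2) = 39.8 m³/s.

Q = 39.8 m³/s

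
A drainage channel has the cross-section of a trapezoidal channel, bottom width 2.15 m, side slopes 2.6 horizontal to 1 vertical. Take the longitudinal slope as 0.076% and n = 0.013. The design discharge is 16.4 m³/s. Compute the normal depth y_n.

Manning's equation rearranged: A R^(2/3) = nQ / (1·√S) = 0.013 × 16.4 / (√0.00076) = 7.734.
Try y = 1.7 m: A R^(2/3) = 10.88 — over.
Try y = 1.46 m: A R^(2/3) = 7.754 — ≈ 7.734.

y_n = 1.46 m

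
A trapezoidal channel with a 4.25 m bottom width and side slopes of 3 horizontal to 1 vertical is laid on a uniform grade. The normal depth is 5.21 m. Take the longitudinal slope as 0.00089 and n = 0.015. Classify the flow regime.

With bottom width b = 4.25 m and side slope z = 3: A = (b + zy)y = (4.25 + 3×5.21)×5.21 = 103.6 m²; P = b + 2y√(1+z²) = 4.25 + 2×5.21×3.162 = 37.2 m.
Hydraulic radius R = A/P = 103.6/37.2 = 2.784 m.
V = (1/n) R^(2/3) √S = (1/0.015) × 2.784^(2/3) × √0.00089 = 3.936 m/s. Hydraulic depth D_h = A/T = 103.6/35.51 = 2.917 m.
Froude number Fr = V/√(g·D_h) = 3.936/√(9.81×2.917) = 0.736, which is less than 1, so the flow is subcritical.

subcritical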